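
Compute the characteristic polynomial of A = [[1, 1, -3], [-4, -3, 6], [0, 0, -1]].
xI - A = [[x - 1, -1, 3], [4, x + 3, -6], [0, 0, x + 1]].

Expanding det(xI - A) along the first row:
det(xI - A) = + (x - 1)·det([[x + 3, -6], [0, x + 1]]) - (-1)·det([[4, -6], [0, x + 1]]) + (3)·det([[4, x + 3], [0, 0]]).

Evaluating gives χ_A(x) = x^3 + 3x^2 + 3x + 1 = (x + 1)^3.

χ_A(x) = (x + 1)^3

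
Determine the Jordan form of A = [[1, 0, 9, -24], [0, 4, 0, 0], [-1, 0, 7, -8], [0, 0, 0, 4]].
J = [[4, 1, 0, 0], [0, 4, 0, 0], [0, 0, 4, 0], [0, 0, 0, 4]]

The characteristic polynomial is det(xI - A) = (x - 4)^4, so the eigenvalues are 4 (algebraic multiplicity 4).

For λ = 4: rank(A - 4I) = 1, rank((A - 4I)^2) = 0. The eigenspace has dimension 4 - 1 = 3, so there are 3 Jordan blocks; the rank sequence gives block sizes [2, 1, 1].

Assembling the blocks gives the Jordan form J above.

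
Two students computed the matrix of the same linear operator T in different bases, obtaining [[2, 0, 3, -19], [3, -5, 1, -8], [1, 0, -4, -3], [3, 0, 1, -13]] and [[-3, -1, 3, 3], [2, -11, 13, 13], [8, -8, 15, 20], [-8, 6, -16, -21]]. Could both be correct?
Yes.

Two matrices over a field are similar if and only if they have the same invariant factors.

Both A and B have characteristic polynomial (x + 5)^4 and minimal polynomial (x + 5)^3. Computing further, both have invariant factors x + 5, (x + 5)^3. Hence A and B are similar.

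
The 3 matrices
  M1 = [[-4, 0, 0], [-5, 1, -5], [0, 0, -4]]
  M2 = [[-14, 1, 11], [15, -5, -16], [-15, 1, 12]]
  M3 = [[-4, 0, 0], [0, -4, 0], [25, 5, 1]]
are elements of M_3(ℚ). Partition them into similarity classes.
Characteristic polynomials: χ_{M1} = (x - 1)(x + 4)^2, χ_{M2} = (x - 1)(x + 4)^2, χ_{M3} = (x - 1)(x + 4)^2.

{M1, M3}: invariant factors x + 4, (x - 1)(x + 4).

{M2}: invariant factors (x - 1)(x + 4)^2.

Matrices are similar if and only if their invariant-factor lists agree; the partition into similarity classes is {M1, M3}, {M2}.

2 classes: {M1, M3}, {M2}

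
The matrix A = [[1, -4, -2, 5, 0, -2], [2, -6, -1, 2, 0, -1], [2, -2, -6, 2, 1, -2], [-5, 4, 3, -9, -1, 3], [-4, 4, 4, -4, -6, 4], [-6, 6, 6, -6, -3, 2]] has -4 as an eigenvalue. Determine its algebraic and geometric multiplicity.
The characteristic polynomial is (x + 4)^6, so the factor x + 4 appears with exponent 6: the algebraic multiplicity is 6.

rank(A + 4I) = 3, so the eigenspace has dimension 6 - 3 = 3: the geometric multiplicity is 3.

Since 3 < 6, A is not diagonalizable.

algebraic multiplicity 6, geometric multiplicity 3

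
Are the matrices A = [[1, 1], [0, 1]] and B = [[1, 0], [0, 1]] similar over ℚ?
Both have characteristic polynomial (x - 1)^2, but the minimal polynomial of A is (x - 1)^2 while the minimal polynomial of B is x - 1. The minimal polynomial is a similarity invariant, so A and B are not similar.

No.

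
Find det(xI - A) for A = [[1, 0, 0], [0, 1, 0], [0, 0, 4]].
χ_A(x) = (x - 4)(x - 1)^2

xI - A = [[x - 1, 0, 0], [0, x - 1, 0], [0, 0, x - 4]].

Expanding det(xI - A) along the first row:
det(xI - A) = + (x - 1)·det([[x - 1, 0], [0, x - 4]]) - (0)·det([[0, 0], [0, x - 4]]) + (0)·det([[0, x - 1], [0, 0]]).

Evaluating gives χ_A(x) = x^3 - 6x^2 + 9x - 4 = (x - 4)(x - 1)^2.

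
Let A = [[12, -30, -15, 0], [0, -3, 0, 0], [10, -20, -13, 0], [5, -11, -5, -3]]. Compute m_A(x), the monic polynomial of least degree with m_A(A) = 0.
The characteristic polynomial factors as (x - 2)(x + 3)^3. The minimal polynomial is ∏(x - λ)^{k_λ} where k_λ is the size of the largest Jordan block at λ.

For λ = -3: rank(A + 3I) = 2, and the largest Jordan block has size 2 (the smallest k with rank((A + 3I)^k) = rank((A + 3I)^(k+1))).
For λ = 2: rank(A - 2I) = 3, and the largest Jordan block has size 1 (the smallest k with rank((A - 2I)^k) = rank((A - 2I)^(k+1))).

So m_A(x) = (x - 2)(x + 3)^2.

m_A(x) = (x - 2)(x + 3)^2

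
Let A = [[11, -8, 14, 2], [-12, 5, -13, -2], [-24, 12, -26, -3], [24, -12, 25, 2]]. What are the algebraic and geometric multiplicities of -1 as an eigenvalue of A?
The characteristic polynomial is (x + 1)^3(x + 5), so the factor x + 1 appears with exponent 3: the algebraic multiplicity is 3.

rank(A + I) = 3, so the eigenspace has dimension 4 - 3 = 1: the geometric multiplicity is 1.

Since 1 < 3, A is not diagonalizable.

algebraic multiplicity 3, geometric multiplicity 1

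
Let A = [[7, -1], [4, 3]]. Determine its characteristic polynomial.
xI - A = [[x - 7, 1], [-4, x - 3]].

Expanding det(xI - A) along the first row:
det(xI - A) = + (x - 7)·det([[x - 3]]) - (1)·det([[-4]]).

Evaluating gives χ_A(x) = x^2 - 10x + 25 = (x - 5)^2.

χ_A(x) = (x - 5)^2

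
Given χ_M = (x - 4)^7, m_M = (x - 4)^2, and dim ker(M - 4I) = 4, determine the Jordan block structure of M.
Jordan blocks: (4, 2), (4, 2), (4, 2), (4, 1)

λ = 4: algebraic multiplicity 7 (exponent in χ_M), largest block size 2 (exponent in m_M), 4 blocks (geometric multiplicity). These force block sizes [2, 2, 2, 1].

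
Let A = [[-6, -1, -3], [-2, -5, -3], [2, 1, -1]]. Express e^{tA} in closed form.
e^{tA} = [[(1 - 2*t)*e^{-4*t}, -t*e^{-4*t}, -3*t*e^{-4*t}], [-2*t*e^{-4*t}, (1 - t)*e^{-4*t}, -3*t*e^{-4*t}], [2*t*e^{-4*t}, t*e^{-4*t}, (3*t + 1)*e^{-4*t}]]

A has Jordan form J = [[-4, 1, 0], [0, -4, 0], [0, 0, -4]] with A = PJP^{-1}, so e^{tA} = P e^{tJ} P^{-1}.

For a Jordan block J_k(λ), e^{tJ_k(λ)} = e^{λt} · (I + tN + t^2 N^2/2! + ... + t^{k-1} N^{k-1}/(k-1)!) where N is the nilpotent superdiagonal part.

Assembling the blocks and conjugating back gives the entries of e^{tA} as shown above.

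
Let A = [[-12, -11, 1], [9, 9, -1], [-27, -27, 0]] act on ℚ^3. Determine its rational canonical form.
The invariant factors of A (the non-unit diagonal entries of the Smith normal form of xI - A over ℚ[x]) are (x - 3)(x + 3)^2, each dividing the next. The characteristic polynomial is their product, (x - 3)(x + 3)^2.

The rational canonical form is the block-diagonal matrix of companion matrices C(f_i):
R = [[0, 0, 27], [1, 0, 9], [0, 1, -3]].

R = [[0, 0, 27], [1, 0, 9], [0, 1, -3]]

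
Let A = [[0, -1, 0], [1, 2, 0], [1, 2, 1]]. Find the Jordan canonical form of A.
J = [[1, 1, 0], [0, 1, 1], [0, 0, 1]]

The characteristic polynomial is det(xI - A) = (x - 1)^3, so the eigenvalues are 1 (algebraic multiplicity 3).

For λ = 1: rank(A - I) = 2, rank((A - I)^2) = 1, rank((A - I)^3) = 0. The eigenspace has dimension 3 - 2 = 1, so there is 1 Jordan block; the rank sequence gives block sizes [3].

Assembling the blocks gives the Jordan form J above.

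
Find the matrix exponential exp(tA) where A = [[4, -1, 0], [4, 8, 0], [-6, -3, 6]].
e^{tA} = [[(1 - 2*t)*e^{6*t}, -t*e^{6*t}, 0], [4*t*e^{6*t}, (2*t + 1)*e^{6*t}, 0], [-6*t*e^{6*t}, -3*t*e^{6*t}, e^{6*t}]]

A has Jordan form J = [[6, 1, 0], [0, 6, 0], [0, 0, 6]] with A = PJP^{-1}, so e^{tA} = P e^{tJ} P^{-1}.

For a Jordan block J_k(λ), e^{tJ_k(λ)} = e^{λt} · (I + tN + t^2 N^2/2! + ... + t^{k-1} N^{k-1}/(k-1)!) where N is the nilpotent superdiagonal part.

Assembling the blocks and conjugating back gives the entries of e^{tA} as shown above.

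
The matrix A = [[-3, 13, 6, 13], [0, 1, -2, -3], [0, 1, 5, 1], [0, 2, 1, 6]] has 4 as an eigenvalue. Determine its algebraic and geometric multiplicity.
algebraic multiplicity 3, geometric multiplicity 1

The characteristic polynomial is (x - 4)^3(x + 3), so the factor x - 4 appears with exponent 3: the algebraic multiplicity is 3.

rank(A - 4I) = 3, so the eigenspace has dimension 4 - 3 = 1: the geometric multiplicity is 1.

Since 1 < 3, A is not diagonalizable.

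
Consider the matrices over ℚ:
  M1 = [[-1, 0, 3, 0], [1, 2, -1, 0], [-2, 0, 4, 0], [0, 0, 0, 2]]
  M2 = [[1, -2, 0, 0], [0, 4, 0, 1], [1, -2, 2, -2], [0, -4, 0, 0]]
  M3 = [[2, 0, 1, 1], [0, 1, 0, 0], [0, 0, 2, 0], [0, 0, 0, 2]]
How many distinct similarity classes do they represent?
Characteristic polynomials: χ_{M1} = (x - 2)^3(x - 1), χ_{M2} = (x - 2)^3(x - 1), χ_{M3} = (x - 2)^3(x - 1).

{M1}: invariant factors x - 2, x - 2, (x - 2)(x - 1).

{M2, M3}: invariant factors x - 2, (x - 2)^2(x - 1).

Matrices are similar if and only if their invariant-factor lists agree; the partition into similarity classes is {M1}, {M2, M3}.

2 classes: {M1}, {M2, M3}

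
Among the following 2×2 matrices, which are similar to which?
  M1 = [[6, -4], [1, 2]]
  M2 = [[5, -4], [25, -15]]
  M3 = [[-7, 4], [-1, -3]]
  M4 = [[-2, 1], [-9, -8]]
2 classes: {M1}, {M2, M3, M4}

Characteristic polynomials: χ_{M1} = (x - 4)^2, χ_{M2} = (x + 5)^2, χ_{M3} = (x + 5)^2, χ_{M4} = (x + 5)^2.

{M1}: invariant factors (x - 4)^2.

{M2, M3, M4}: invariant factors (x + 5)^2.

Matrices are similar if and only if their invariant-factor lists agree; the partition into similarity classes is {M1}, {M2, M3, M4}.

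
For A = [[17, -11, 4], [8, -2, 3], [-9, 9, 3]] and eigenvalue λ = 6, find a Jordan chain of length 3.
We seek v_1 ∈ ker((A - 6I)^3) \ ker((A - 6I)^2), then set v_{i+1} = (A - 6I) v_i.

One such chain is v_1 = [[-2, -2, 1]]^T, v_2 = [[4, 3, -3]]^T, v_3 = [[-1, -1, 0]]^T. Check: (A - 6I) v_3 = [[0, 0, 0]]^T = 0.

v_1 = [[-2, -2, 1]]^T, v_2 = [[4, 3, -3]]^T, v_3 = [[-1, -1, 0]]^T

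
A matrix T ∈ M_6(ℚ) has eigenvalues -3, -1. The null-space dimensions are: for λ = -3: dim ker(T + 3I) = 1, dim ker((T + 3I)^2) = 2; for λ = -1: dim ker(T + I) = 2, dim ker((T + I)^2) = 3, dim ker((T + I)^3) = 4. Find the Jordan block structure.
λ = -3: successive nullity increments [1, 1] count blocks of size ≥ k; block sizes are [2].
λ = -1: successive nullity increments [2, 1, 1] count blocks of size ≥ k; block sizes are [3, 1].

Jordan blocks: (-3, 2), (-1, 3), (-1, 1)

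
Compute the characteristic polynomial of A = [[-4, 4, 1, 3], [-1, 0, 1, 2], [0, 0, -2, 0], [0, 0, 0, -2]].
χ_A(x) = (x + 2)^4

xI - A = [[x + 4, -4, -1, -3], [1, x, -1, -2], [0, 0, x + 2, 0], [0, 0, 0, x + 2]].

Expanding det(xI - A) along the first row:
det(xI - A) = + (x + 4)·det([[x, -1, -2], [0, x + 2, 0], [0, 0, x + 2]]) - (-4)·det([[1, -1, -2], [0, x + 2, 0], [0, 0, x + 2]]) + (-1)·det([[1, x, -2], [0, 0, 0], [0, 0, x + 2]]) - (-3)·det([[1, x, -1], [0, 0, x + 2], [0, 0, 0]]).

Evaluating gives χ_A(x) = x^4 + 8x^3 + 24x^2 + 32x + 16 = (x + 2)^4.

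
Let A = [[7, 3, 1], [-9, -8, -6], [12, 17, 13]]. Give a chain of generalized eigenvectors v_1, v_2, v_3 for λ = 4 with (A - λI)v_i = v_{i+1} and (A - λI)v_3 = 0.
We seek v_1 ∈ ker((A - 4I)^3) \ ker((A - 4I)^2), then set v_{i+1} = (A - 4I) v_i.

One such chain is v_1 = [[1, -2, 2]]^T, v_2 = [[-1, 3, -4]]^T, v_3 = [[2, -3, 3]]^T. Check: (A - 4I) v_3 = [[0, 0, 0]]^T = 0.

v_1 = [[1, -2, 2]]^T, v_2 = [[-1, 3, -4]]^T, v_3 = [[2, -3, 3]]^T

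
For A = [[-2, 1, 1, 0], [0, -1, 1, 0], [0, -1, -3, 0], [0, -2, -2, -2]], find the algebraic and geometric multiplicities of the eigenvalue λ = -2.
algebraic multiplicity 4, geometric multiplicity 3

The characteristic polynomial is (x + 2)^4, so the factor x + 2 appears with exponent 4: the algebraic multiplicity is 4.

rank(A + 2I) = 1, so the eigenspace has dimension 4 - 1 = 3: the geometric multiplicity is 3.

Since 3 < 4, A is not diagonalizable.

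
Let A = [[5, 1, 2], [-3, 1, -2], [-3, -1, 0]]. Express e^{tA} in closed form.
A has Jordan form J = [[2, 1, 0], [0, 2, 0], [0, 0, 2]] with A = PJP^{-1}, so e^{tA} = P e^{tJ} P^{-1}.

For a Jordan block J_k(λ), e^{tJ_k(λ)} = e^{λt} · (I + tN + t^2 N^2/2! + ... + t^{k-1} N^{k-1}/(k-1)!) where N is the nilpotent superdiagonal part.

Assembling the blocks and conjugating back gives the entries of e^{tA} as shown above.

e^{tA} = [[(3*t + 1)*e^{2*t}, t*e^{2*t}, 2*t*e^{2*t}], [-3*t*e^{2*t}, (1 - t)*e^{2*t}, -2*t*e^{2*t}], [-3*t*e^{2*t}, -t*e^{2*t}, (1 - 2*t)*e^{2*t}]]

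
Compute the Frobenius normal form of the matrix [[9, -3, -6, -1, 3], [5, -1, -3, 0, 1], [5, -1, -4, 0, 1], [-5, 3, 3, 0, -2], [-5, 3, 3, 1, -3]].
R = [[-1, 0, 0, 0, 0], [0, 0, 0, 0, -4], [0, 1, 0, 0, -4], [0, 0, 1, 0, 3], [0, 0, 0, 1, 2]]

The invariant factors of A (the non-unit diagonal entries of the Smith normal form of xI - A over ℚ[x]) are x + 1, (x - 2)^2(x + 1)^2, each dividing the next. The characteristic polynomial is their product, (x - 2)^2(x + 1)^3.

The rational canonical form is the block-diagonal matrix of companion matrices C(f_i):
R = [[-1, 0, 0, 0, 0], [0, 0, 0, 0, -4], [0, 1, 0, 0, -4], [0, 0, 1, 0, 3], [0, 0, 0, 1, 2]].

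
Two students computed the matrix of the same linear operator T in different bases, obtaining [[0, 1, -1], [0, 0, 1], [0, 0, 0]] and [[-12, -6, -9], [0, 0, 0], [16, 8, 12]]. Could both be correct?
No.

Both have characteristic polynomial x^3, but the minimal polynomial of A is x^3 while the minimal polynomial of B is x^2. The minimal polynomial is a similarity invariant, so A and B are not similar.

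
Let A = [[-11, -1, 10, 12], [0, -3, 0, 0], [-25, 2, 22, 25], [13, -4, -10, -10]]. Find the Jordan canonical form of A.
The characteristic polynomial is det(xI - A) = (x - 2)^2(x + 3)^2, so the eigenvalues are -3 (algebraic multiplicity 2), 2 (algebraic multiplicity 2).

For λ = -3: rank(A + 3I) = 3, rank((A + 3I)^2) = 2. The eigenspace has dimension 4 - 3 = 1, so there is 1 Jordan block; the rank sequence gives block sizes [2].

For λ = 2: rank(A - 2I) = 3, rank((A - 2I)^2) = 2. The eigenspace has dimension 4 - 3 = 1, so there is 1 Jordan block; the rank sequence gives block sizes [2].

Assembling the blocks gives the Jordan form J above.

J = [[-3, 1, 0, 0], [0, -3, 0, 0], [0, 0, 2, 1], [0, 0, 0, 2]]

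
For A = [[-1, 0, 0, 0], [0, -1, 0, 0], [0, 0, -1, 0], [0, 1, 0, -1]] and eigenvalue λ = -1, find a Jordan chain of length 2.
v_1 = [[1, 1, 0, 0]]^T, v_2 = [[0, 0, 0, 1]]^T

We seek v_1 ∈ ker((A + I)^2) \ ker(A + I), then set v_{i+1} = (A + I) v_i.

One such chain is v_1 = [[1, 1, 0, 0]]^T, v_2 = [[0, 0, 0, 1]]^T. Check: (A + I) v_2 = [[0, 0, 0, 0]]^T = 0.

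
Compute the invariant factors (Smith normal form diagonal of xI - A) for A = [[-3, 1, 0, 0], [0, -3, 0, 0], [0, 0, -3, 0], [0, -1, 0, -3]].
x + 3, x + 3, (x + 3)^2

The Jordan structure of A has elementary divisors (x + 3)^2, (x + 3), (x + 3). Arranging the block sizes at each eigenvalue in decreasing order and taking row products gives the invariant factors.

Invariant factors (smallest first, each dividing the next): x + 3, x + 3, (x + 3)^2.

Check: the last factor (x + 3)^2 is the minimal polynomial, and the product (x + 3)^4 is the characteristic polynomial.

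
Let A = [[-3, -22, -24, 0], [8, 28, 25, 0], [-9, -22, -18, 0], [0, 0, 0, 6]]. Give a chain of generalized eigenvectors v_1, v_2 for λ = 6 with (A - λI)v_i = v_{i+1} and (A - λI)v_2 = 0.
v_1 = [[0, -1, 1, 0]]^T, v_2 = [[-2, 3, -2, 0]]^T

We seek v_1 ∈ ker((A - 6I)^2) \ ker(A - 6I), then set v_{i+1} = (A - 6I) v_i.

One such chain is v_1 = [[0, -1, 1, 0]]^T, v_2 = [[-2, 3, -2, 0]]^T. Check: (A - 6I) v_2 = [[0, 0, 0, 0]]^T = 0.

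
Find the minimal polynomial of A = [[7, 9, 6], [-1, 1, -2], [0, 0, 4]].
m_A(x) = (x - 4)^2

The characteristic polynomial factors as (x - 4)^3. The minimal polynomial is ∏(x - λ)^{k_λ} where k_λ is the size of the largest Jordan block at λ.

For λ = 4: rank(A - 4I) = 1, and the largest Jordan block has size 2 (the smallest k with rank((A - 4I)^k) = rank((A - 4I)^(k+1))).

So m_A(x) = (x - 4)^2.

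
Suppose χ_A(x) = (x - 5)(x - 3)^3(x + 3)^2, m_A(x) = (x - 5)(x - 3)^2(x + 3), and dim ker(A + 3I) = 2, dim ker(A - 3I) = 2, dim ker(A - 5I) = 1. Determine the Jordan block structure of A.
λ = -3: algebraic multiplicity 2 (exponent in χ_A), largest block size 1 (exponent in m_A), 2 blocks (geometric multiplicity). These force block sizes [1, 1].
λ = 3: algebraic multiplicity 3 (exponent in χ_A), largest block size 2 (exponent in m_A), 2 blocks (geometric multiplicity). These force block sizes [2, 1].
λ = 5: algebraic multiplicity 1 (exponent in χ_A), largest block size 1 (exponent in m_A), 1 block (geometric multiplicity). This forces block sizes [1].

Jordan blocks: (-3, 1), (-3, 1), (3, 2), (3, 1), (5, 1)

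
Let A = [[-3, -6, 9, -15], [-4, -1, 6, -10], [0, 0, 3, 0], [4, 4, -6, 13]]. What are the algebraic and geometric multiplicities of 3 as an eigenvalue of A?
The characteristic polynomial is (x - 3)^4, so the factor x - 3 appears with exponent 4: the algebraic multiplicity is 4.

rank(A - 3I) = 1, so the eigenspace has dimension 4 - 1 = 3: the geometric multiplicity is 3.

Since 3 < 4, A is not diagonalizable.

algebraic multiplicity 4, geometric multiplicity 3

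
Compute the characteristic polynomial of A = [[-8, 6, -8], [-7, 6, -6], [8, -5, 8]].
xI - A = [[x + 8, -6, 8], [7, x - 6, 6], [-8, 5, x - 8]].

Expanding det(xI - A) along the first row:
det(xI - A) = + (x + 8)·det([[x - 6, 6], [5, x - 8]]) - (-6)·det([[7, 6], [-8, x - 8]]) + (8)·det([[7, x - 6], [-8, 5]]).

Evaluating gives χ_A(x) = x^3 - 6x^2 + 12x - 8 = (x - 2)^3.

χ_A(x) = (x - 2)^3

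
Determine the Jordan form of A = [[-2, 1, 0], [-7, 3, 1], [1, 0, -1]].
J = [[0, 1, 0], [0, 0, 1], [0, 0, 0]]

The characteristic polynomial is det(xI - A) = x^3, so the eigenvalues are 0 (algebraic multiplicity 3).

For λ = 0: rank(A) = 2, rank(A^2) = 1, rank(A^3) = 0. The eigenspace has dimension 3 - 2 = 1, so there is 1 Jordan block; the rank sequence gives block sizes [3].

Assembling the blocks gives the Jordan form J above.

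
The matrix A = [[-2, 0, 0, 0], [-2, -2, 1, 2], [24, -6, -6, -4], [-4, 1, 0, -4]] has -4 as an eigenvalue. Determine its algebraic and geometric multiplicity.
The characteristic polynomial is (x + 2)(x + 4)^3, so the factor x + 4 appears with exponent 3: the algebraic multiplicity is 3.

rank(A + 4I) = 3, so the eigenspace has dimension 4 - 3 = 1: the geometric multiplicity is 1.

Since 1 < 3, A is not diagonalizable.

algebraic multiplicity 3, geometric multiplicity 1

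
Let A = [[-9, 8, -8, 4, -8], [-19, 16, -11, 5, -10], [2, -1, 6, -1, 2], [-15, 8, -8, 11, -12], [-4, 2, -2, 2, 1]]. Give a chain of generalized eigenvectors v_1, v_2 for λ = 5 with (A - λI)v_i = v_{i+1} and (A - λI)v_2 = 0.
v_1 = [[1, 2, 0, 0, 0]]^T, v_2 = [[2, 3, 0, 1, 0]]^T

We seek v_1 ∈ ker((A - 5I)^2) \ ker(A - 5I), then set v_{i+1} = (A - 5I) v_i.

One such chain is v_1 = [[1, 2, 0, 0, 0]]^T, v_2 = [[2, 3, 0, 1, 0]]^T. Check: (A - 5I) v_2 = [[0, 0, 0, 0, 0]]^T = 0.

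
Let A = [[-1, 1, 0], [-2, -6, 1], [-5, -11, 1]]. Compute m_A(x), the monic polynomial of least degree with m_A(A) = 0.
The characteristic polynomial factors as (x + 2)^3. The minimal polynomial is ∏(x - λ)^{k_λ} where k_λ is the size of the largest Jordan block at λ.

For λ = -2: rank(A + 2I) = 2, and the largest Jordan block has size 3 (the smallest k with rank((A + 2I)^k) = rank((A + 2I)^(k+1))).

So m_A(x) = (x + 2)^3.

m_A(x) = (x + 2)^3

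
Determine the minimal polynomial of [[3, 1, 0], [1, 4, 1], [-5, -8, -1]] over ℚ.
The characteristic polynomial factors as (x - 2)^3. The minimal polynomial is ∏(x - λ)^{k_λ} where k_λ is the size of the largest Jordan block at λ.

For λ = 2: rank(A - 2I) = 2, and the largest Jordan block has size 3 (the smallest k with rank((A - 2I)^k) = rank((A - 2I)^(k+1))).

So m_A(x) = (x - 2)^3.

m_A(x) = (x - 2)^3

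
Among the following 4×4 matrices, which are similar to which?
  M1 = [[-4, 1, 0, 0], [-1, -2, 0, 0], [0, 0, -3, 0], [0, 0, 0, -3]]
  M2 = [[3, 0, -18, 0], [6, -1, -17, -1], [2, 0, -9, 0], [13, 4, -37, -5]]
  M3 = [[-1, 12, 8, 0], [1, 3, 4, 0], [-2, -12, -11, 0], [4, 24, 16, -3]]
Characteristic polynomials: χ_{M1} = (x + 3)^4, χ_{M2} = (x + 3)^4, χ_{M3} = (x + 3)^4.

{M1, M3}: invariant factors x + 3, x + 3, (x + 3)^2.

{M2}: invariant factors x + 3, (x + 3)^3.

Matrices are similar if and only if their invariant-factor lists agree; the partition into similarity classes is {M1, M3}, {M2}.

2 classes: {M1, M3}, {M2}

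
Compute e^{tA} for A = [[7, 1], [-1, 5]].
e^{tA} = [[(t + 1)*e^{6*t}, t*e^{6*t}], [-t*e^{6*t}, (1 - t)*e^{6*t}]]

A has Jordan form J = [[6, 1], [0, 6]] with A = PJP^{-1}, so e^{tA} = P e^{tJ} P^{-1}.

For a Jordan block J_k(λ), e^{tJ_k(λ)} = e^{λt} · (I + tN + t^2 N^2/2! + ... + t^{k-1} N^{k-1}/(k-1)!) where N is the nilpotent superdiagonal part.

Assembling the blocks and conjugating back gives the entries of e^{tA} as shown above.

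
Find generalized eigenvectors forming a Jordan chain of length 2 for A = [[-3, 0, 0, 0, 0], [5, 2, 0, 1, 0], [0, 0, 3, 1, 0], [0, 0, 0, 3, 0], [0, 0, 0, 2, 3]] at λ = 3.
v_1 = [[0, 1, 0, 1, 2]]^T, v_2 = [[0, 0, 1, 0, 2]]^T

We seek v_1 ∈ ker((A - 3I)^2) \ ker(A - 3I), then set v_{i+1} = (A - 3I) v_i.

One such chain is v_1 = [[0, 1, 0, 1, 2]]^T, v_2 = [[0, 0, 1, 0, 2]]^T. Check: (A - 3I) v_2 = [[0, 0, 0, 0, 0]]^T = 0.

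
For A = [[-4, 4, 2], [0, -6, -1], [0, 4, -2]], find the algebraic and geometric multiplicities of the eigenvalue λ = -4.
algebraic multiplicity 3, geometric multiplicity 2

The characteristic polynomial is (x + 4)^3, so the factor x + 4 appears with exponent 3: the algebraic multiplicity is 3.

rank(A + 4I) = 1, so the eigenspace has dimension 3 - 1 = 2: the geometric multiplicity is 2.

Since 2 < 3, A is not diagonalizable.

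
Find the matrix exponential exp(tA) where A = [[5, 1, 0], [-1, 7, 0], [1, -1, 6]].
e^{tA} = [[(1 - t)*e^{6*t}, t*e^{6*t}, 0], [-t*e^{6*t}, (t + 1)*e^{6*t}, 0], [t*e^{6*t}, -t*e^{6*t}, e^{6*t}]]

A has Jordan form J = [[6, 1, 0], [0, 6, 0], [0, 0, 6]] with A = PJP^{-1}, so e^{tA} = P e^{tJ} P^{-1}.

For a Jordan block J_k(λ), e^{tJ_k(λ)} = e^{λt} · (I + tN + t^2 N^2/2! + ... + t^{k-1} N^{k-1}/(k-1)!) where N is the nilpotent superdiagonal part.

Assembling the blocks and conjugating back gives the entries of e^{tA} as shown above.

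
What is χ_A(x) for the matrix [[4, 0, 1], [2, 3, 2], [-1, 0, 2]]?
χ_A(x) = (x - 3)^3

xI - A = [[x - 4, 0, -1], [-2, x - 3, -2], [1, 0, x - 2]].

Expanding det(xI - A) along the first row:
det(xI - A) = + (x - 4)·det([[x - 3, -2], [0, x - 2]]) - (0)·det([[-2, -2], [1, x - 2]]) + (-1)·det([[-2, x - 3], [1, 0]]).

Evaluating gives χ_A(x) = x^3 - 9x^2 + 27x - 27 = (x - 3)^3.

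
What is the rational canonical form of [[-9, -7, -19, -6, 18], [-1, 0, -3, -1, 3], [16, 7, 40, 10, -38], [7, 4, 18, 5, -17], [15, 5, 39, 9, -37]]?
R = [[0, 0, 0, 0, -2], [1, 0, 0, 0, -1], [0, 1, 0, 0, 2], [0, 0, 1, 0, 3], [0, 0, 0, 1, -1]]

The invariant factors of A (the non-unit diagonal entries of the Smith normal form of xI - A over ℚ[x]) are (x - 1)(x + 2)(x^3 - x - 1), each dividing the next. The characteristic polynomial is their product, (x - 1)(x + 2)(x^3 - x - 1).

The rational canonical form is the block-diagonal matrix of companion matrices C(f_i):
R = [[0, 0, 0, 0, -2], [1, 0, 0, 0, -1], [0, 1, 0, 0, 2], [0, 0, 1, 0, 3], [0, 0, 0, 1, -1]].

Note the characteristic polynomial does not split into linear factors over ℚ, so A has no Jordan form over ℚ; the rational canonical form exists over any field.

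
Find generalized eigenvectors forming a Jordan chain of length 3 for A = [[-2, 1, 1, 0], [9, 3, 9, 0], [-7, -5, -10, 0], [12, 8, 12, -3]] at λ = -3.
We seek v_1 ∈ ker((A + 3I)^3) \ ker((A + 3I)^2), then set v_{i+1} = (A + 3I) v_i.

One such chain is v_1 = [[0, -1, 1, -2]]^T, v_2 = [[0, 3, -2, 4]]^T, v_3 = [[1, 0, -1, 0]]^T. Check: (A + 3I) v_3 = [[0, 0, 0, 0]]^T = 0.

v_1 = [[0, -1, 1, -2]]^T, v_2 = [[0, 3, -2, 4]]^T, v_3 = [[1, 0, -1, 0]]^T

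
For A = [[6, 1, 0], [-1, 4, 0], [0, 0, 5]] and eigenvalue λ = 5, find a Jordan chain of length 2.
We seek v_1 ∈ ker((A - 5I)^2) \ ker(A - 5I), then set v_{i+1} = (A - 5I) v_i.

One such chain is v_1 = [[0, 1, 0]]^T, v_2 = [[1, -1, 0]]^T. Check: (A - 5I) v_2 = [[0, 0, 0]]^T = 0.

v_1 = [[0, 1, 0]]^T, v_2 = [[1, -1, 0]]^T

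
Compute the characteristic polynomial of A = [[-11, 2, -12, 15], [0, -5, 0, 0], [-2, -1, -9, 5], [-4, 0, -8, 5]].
xI - A = [[x + 11, -2, 12, -15], [0, x + 5, 0, 0], [2, 1, x + 9, -5], [4, 0, 8, x - 5]].

Expanding det(xI - A) along the first row:
det(xI - A) = + (x + 11)·det([[x + 5, 0, 0], [1, x + 9, -5], [0, 8, x - 5]]) - (-2)·det([[0, 0, 0], [2, x + 9, -5], [4, 8, x - 5]]) + (12)·det([[0, x + 5, 0], [2, 1, -5], [4, 0, x - 5]]) - (-15)·det([[0, x + 5, 0], [2, 1, x + 9], [4, 0, 8]]).

Evaluating gives χ_A(x) = x^4 + 20x^3 + 150x^2 + 500x + 625 = (x + 5)^4.

χ_A(x) = (x + 5)^4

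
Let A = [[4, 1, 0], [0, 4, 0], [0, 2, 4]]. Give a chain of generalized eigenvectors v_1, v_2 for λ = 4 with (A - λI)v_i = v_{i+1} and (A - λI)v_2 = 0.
We seek v_1 ∈ ker((A - 4I)^2) \ ker(A - 4I), then set v_{i+1} = (A - 4I) v_i.

One such chain is v_1 = [[-1, 1, 0]]^T, v_2 = [[1, 0, 2]]^T. Check: (A - 4I) v_2 = [[0, 0, 0]]^T = 0.

v_1 = [[-1, 1, 0]]^T, v_2 = [[1, 0, 2]]^T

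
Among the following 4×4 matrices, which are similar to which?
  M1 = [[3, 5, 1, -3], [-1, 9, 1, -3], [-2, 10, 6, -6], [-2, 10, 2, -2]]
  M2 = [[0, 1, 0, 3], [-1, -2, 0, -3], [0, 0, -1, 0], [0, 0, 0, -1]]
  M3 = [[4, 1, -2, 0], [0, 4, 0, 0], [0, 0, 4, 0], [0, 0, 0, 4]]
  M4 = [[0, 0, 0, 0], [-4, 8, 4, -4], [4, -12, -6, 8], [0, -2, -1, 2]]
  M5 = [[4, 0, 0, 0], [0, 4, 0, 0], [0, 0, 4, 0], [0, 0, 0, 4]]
Characteristic polynomials: χ_{M1} = (x - 4)^4, χ_{M2} = (x + 1)^4, χ_{M3} = (x - 4)^4, χ_{M4} = x^2(x - 2)^2, χ_{M5} = (x - 4)^4.

{M1, M3}: invariant factors x - 4, x - 4, (x - 4)^2.

{M2}: invariant factors x + 1, x + 1, (x + 1)^2.

{M4}: invariant factors x, x(x - 2)^2.

{M5}: invariant factors x - 4, x - 4, x - 4, x - 4.

Matrices are similar if and only if their invariant-factor lists agree; the partition into similarity classes is {M1, M3}, {M2}, {M4}, {M5}.

4 classes: {M1, M3}, {M2}, {M4}, {M5}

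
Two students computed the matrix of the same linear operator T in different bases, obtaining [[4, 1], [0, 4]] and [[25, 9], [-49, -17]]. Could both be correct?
Yes.

Two matrices over a field are similar if and only if they have the same invariant factors.

Both A and B have characteristic polynomial (x - 4)^2 and minimal polynomial (x - 4)^2. Computing further, both have invariant factors (x - 4)^2. Hence A and B are similar.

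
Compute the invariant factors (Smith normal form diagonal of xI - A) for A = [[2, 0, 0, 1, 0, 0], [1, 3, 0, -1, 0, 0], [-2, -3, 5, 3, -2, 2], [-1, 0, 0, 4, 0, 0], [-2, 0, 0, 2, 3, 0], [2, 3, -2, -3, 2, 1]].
The Jordan structure of A has elementary divisors (x - 3)^2, (x - 3)^2, (x - 3), (x - 3). Arranging the block sizes at each eigenvalue in decreasing order and taking row products gives the invariant factors.

Invariant factors (smallest first, each dividing the next): x - 3, x - 3, (x - 3)^2, (x - 3)^2.

Check: the last factor (x - 3)^2 is the minimal polynomial, and the product (x - 3)^6 is the characteristic polynomial.

x - 3, x - 3, (x - 3)^2, (x - 3)^2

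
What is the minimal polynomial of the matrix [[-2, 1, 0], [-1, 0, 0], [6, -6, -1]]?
The characteristic polynomial factors as (x + 1)^3. The minimal polynomial is ∏(x - λ)^{k_λ} where k_λ is the size of the largest Jordan block at λ.

For λ = -1: rank(A + I) = 1, and the largest Jordan block has size 2 (the smallest k with rank((A + I)^k) = rank((A + I)^(k+1))).

So m_A(x) = (x + 1)^2.

m_A(x) = (x + 1)^2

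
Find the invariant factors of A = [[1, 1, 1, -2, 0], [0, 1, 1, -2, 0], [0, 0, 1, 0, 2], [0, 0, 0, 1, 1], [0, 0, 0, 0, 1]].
(x - 1)^2, (x - 1)^3

The Jordan structure of A has elementary divisors (x - 1)^3, (x - 1)^2. Arranging the block sizes at each eigenvalue in decreasing order and taking row products gives the invariant factors.

Invariant factors (smallest first, each dividing the next): (x - 1)^2, (x - 1)^3.

Check: the last factor (x - 1)^3 is the minimal polynomial, and the product (x - 1)^5 is the characteristic polynomial.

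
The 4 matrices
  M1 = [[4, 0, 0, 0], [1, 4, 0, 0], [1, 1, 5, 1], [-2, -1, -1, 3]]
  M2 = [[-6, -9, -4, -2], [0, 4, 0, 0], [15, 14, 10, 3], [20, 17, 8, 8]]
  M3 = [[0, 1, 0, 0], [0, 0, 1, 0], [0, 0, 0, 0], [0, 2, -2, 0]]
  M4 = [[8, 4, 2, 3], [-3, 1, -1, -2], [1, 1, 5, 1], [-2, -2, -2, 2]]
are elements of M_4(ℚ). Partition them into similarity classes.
2 classes: {M1, M2, M4}, {M3}

Characteristic polynomials: χ_{M1} = (x - 4)^4, χ_{M2} = (x - 4)^4, χ_{M3} = x^4, χ_{M4} = (x - 4)^4.

{M1, M2, M4}: invariant factors (x - 4)^2, (x - 4)^2.

{M3}: invariant factors x, x^3.

Matrices are similar if and only if their invariant-factor lists agree; the partition into similarity classes is {M1, M2, M4}, {M3}.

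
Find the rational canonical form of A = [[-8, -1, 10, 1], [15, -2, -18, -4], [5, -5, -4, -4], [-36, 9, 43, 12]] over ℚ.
The invariant factors of A (the non-unit diagonal entries of the Smith normal form of xI - A over ℚ[x]) are (x^2 + x + 3)^2, each dividing the next. The characteristic polynomial is their product, (x^2 + x + 3)^2.

The rational canonical form is the block-diagonal matrix of companion matrices C(f_i):
R = [[0, 0, 0, -9], [1, 0, 0, -6], [0, 1, 0, -7], [0, 0, 1, -2]].

Note the characteristic polynomial does not split into linear factors over ℚ, so A has no Jordan form over ℚ; the rational canonical form exists over any field.

R = [[0, 0, 0, -9], [1, 0, 0, -6], [0, 1, 0, -7], [0, 0, 1, -2]]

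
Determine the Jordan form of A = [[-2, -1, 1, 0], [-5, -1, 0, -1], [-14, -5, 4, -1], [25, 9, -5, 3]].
J = [[1, 1, 0, 0], [0, 1, 0, 0], [0, 0, 1, 1], [0, 0, 0, 1]]

The characteristic polynomial is det(xI - A) = (x - 1)^4, so the eigenvalues are 1 (algebraic multiplicity 4).

For λ = 1: rank(A - I) = 2, rank((A - I)^2) = 0. The eigenspace has dimension 4 - 2 = 2, so there are 2 Jordan blocks; the rank sequence gives block sizes [2, 2].

Assembling the blocks gives the Jordan form J above.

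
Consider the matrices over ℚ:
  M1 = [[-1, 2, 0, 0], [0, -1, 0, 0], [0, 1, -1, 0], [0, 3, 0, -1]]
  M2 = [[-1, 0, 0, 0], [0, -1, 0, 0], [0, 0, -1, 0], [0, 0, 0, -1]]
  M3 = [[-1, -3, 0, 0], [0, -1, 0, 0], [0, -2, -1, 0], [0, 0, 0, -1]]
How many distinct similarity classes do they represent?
Characteristic polynomials: χ_{M1} = (x + 1)^4, χ_{M2} = (x + 1)^4, χ_{M3} = (x + 1)^4.

{M1, M3}: invariant factors x + 1, x + 1, (x + 1)^2.

{M2}: invariant factors x + 1, x + 1, x + 1, x + 1.

Matrices are similar if and only if their invariant-factor lists agree; the partition into similarity classes is {M1, M3}, {M2}.

2 classes: {M1, M3}, {M2}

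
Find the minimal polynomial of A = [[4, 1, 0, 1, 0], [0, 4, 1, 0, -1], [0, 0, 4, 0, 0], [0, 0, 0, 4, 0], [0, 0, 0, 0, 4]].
m_A(x) = (x - 4)^3

The characteristic polynomial factors as (x - 4)^5. The minimal polynomial is ∏(x - λ)^{k_λ} where k_λ is the size of the largest Jordan block at λ.

For λ = 4: rank(A - 4I) = 2, and the largest Jordan block has size 3 (the smallest k with rank((A - 4I)^k) = rank((A - 4I)^(k+1))).

So m_A(x) = (x - 4)^3.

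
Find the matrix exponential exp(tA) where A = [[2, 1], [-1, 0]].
e^{tA} = [[(t + 1)*e^{t}, t*e^{t}], [-t*e^{t}, (1 - t)*e^{t}]]

A has Jordan form J = [[1, 1], [0, 1]] with A = PJP^{-1}, so e^{tA} = P e^{tJ} P^{-1}.

For a Jordan block J_k(λ), e^{tJ_k(λ)} = e^{λt} · (I + tN + t^2 N^2/2! + ... + t^{k-1} N^{k-1}/(k-1)!) where N is the nilpotent superdiagonal part.

Assembling the blocks and conjugating back gives the entries of e^{tA} as shown above.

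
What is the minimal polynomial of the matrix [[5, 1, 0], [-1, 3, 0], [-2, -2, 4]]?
The characteristic polynomial factors as (x - 4)^3. The minimal polynomial is ∏(x - λ)^{k_λ} where k_λ is the size of the largest Jordan block at λ.

For λ = 4: rank(A - 4I) = 1, and the largest Jordan block has size 2 (the smallest k with rank((A - 4I)^k) = rank((A - 4I)^(k+1))).

So m_A(x) = (x - 4)^2.

m_A(x) = (x - 4)^2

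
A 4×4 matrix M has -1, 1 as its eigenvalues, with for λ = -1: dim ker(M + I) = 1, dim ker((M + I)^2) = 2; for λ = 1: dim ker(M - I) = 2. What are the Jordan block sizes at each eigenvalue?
λ = -1: successive nullity increments [1, 1] count blocks of size ≥ k; block sizes are [2].
λ = 1: successive nullity increments [2] count blocks of size ≥ k; block sizes are [1, 1].

Jordan blocks: (-1, 2), (1, 1), (1, 1)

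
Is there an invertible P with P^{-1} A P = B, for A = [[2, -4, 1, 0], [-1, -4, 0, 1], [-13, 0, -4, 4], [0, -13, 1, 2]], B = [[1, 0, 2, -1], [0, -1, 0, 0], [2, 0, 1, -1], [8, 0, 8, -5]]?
No.

Both have characteristic polynomial (x + 1)^4 and minimal polynomial (x + 1)^2. But rank(A + I) = 2 for A while rank(B + I) = 1 for B, so the number of Jordan blocks at λ = -1 differs. A and B are not similar.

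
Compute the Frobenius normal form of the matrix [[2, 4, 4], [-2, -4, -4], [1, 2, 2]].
R = [[0, 0, 0], [0, 0, 0], [0, 1, 0]]

The invariant factors of A (the non-unit diagonal entries of the Smith normal form of xI - A over ℚ[x]) are x, x^2, each dividing the next. The characteristic polynomial is their product, x^3.

The rational canonical form is the block-diagonal matrix of companion matrices C(f_i):
R = [[0, 0, 0], [0, 0, 0], [0, 1, 0]].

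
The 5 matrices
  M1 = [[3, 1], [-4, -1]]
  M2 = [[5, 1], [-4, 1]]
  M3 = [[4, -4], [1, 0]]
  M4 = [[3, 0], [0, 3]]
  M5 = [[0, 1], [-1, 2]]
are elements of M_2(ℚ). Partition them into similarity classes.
Characteristic polynomials: χ_{M1} = (x - 1)^2, χ_{M2} = (x - 3)^2, χ_{M3} = (x - 2)^2, χ_{M4} = (x - 3)^2, χ_{M5} = (x - 1)^2.

{M1, M5}: invariant factors (x - 1)^2.

{M2}: invariant factors (x - 3)^2.

{M3}: invariant factors (x - 2)^2.

{M4}: invariant factors x - 3, x - 3.

Matrices are similar if and only if their invariant-factor lists agree; the partition into similarity classes is {M1, M5}, {M2}, {M3}, {M4}.

4 classes: {M1, M5}, {M2}, {M3}, {M4}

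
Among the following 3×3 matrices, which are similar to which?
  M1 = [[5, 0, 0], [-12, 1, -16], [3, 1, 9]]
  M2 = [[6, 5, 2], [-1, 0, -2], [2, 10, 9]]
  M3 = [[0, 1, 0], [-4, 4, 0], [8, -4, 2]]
Characteristic polynomials: χ_{M1} = (x - 5)^3, χ_{M2} = (x - 5)^3, χ_{M3} = (x - 2)^3.

{M1, M2}: invariant factors x - 5, (x - 5)^2.

{M3}: invariant factors x - 2, (x - 2)^2.

Matrices are similar if and only if their invariant-factor lists agree; the partition into similarity classes is {M1, M2}, {M3}.

2 classes: {M1, M2}, {M3}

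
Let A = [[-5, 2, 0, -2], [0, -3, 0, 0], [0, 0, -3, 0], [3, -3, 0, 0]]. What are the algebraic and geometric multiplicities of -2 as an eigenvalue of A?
The characteristic polynomial is (x + 2)(x + 3)^3, so the factor x + 2 appears with exponent 1: the algebraic multiplicity is 1.

rank(A + 2I) = 3, so the eigenspace has dimension 4 - 3 = 1: the geometric multiplicity is 1.

algebraic multiplicity 1, geometric multiplicity 1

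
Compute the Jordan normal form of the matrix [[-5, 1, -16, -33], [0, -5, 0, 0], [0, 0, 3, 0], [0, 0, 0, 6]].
The characteristic polynomial is det(xI - A) = (x - 6)(x - 3)(x + 5)^2, so the eigenvalues are -5 (algebraic multiplicity 2), 3 (algebraic multiplicity 1), 6 (algebraic multiplicity 1).

For λ = -5: rank(A + 5I) = 3, rank((A + 5I)^2) = 2. The eigenspace has dimension 4 - 3 = 1, so there is 1 Jordan block; the rank sequence gives block sizes [2].

For λ = 3: algebraic multiplicity 1 gives one 1×1 block.

For λ = 6: algebraic multiplicity 1 gives one 1×1 block.

Assembling the blocks gives the Jordan form J above.

J = [[-5, 1, 0, 0], [0, -5, 0, 0], [0, 0, 3, 0], [0, 0, 0, 6]]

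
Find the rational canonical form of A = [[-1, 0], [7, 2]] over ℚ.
R = [[0, 2], [1, 1]]

The invariant factors of A (the non-unit diagonal entries of the Smith normal form of xI - A over ℚ[x]) are (x - 2)(x + 1), each dividing the next. The characteristic polynomial is their product, (x - 2)(x + 1).

The rational canonical form is the block-diagonal matrix of companion matrices C(f_i):
R = [[0, 2], [1, 1]].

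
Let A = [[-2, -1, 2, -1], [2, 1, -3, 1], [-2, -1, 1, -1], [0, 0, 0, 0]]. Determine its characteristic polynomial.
xI - A = [[x + 2, 1, -2, 1], [-2, x - 1, 3, -1], [2, 1, x - 1, 1], [0, 0, 0, x]].

Expanding det(xI - A) along the first row:
det(xI - A) = + (x + 2)·det([[x - 1, 3, -1], [1, x - 1, 1], [0, 0, x]]) - (1)·det([[-2, 3, -1], [2, x - 1, 1], [0, 0, x]]) + (-2)·det([[-2, x - 1, -1], [2, 1, 1], [0, 0, x]]) - (1)·det([[-2, x - 1, 3], [2, 1, x - 1], [0, 0, 0]]).

Evaluating gives χ_A(x) = x^4.

χ_A(x) = x^4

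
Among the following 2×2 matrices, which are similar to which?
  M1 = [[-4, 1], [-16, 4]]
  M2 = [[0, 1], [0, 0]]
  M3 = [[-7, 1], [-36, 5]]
2 classes: {M1, M2}, {M3}

Characteristic polynomials: χ_{M1} = x^2, χ_{M2} = x^2, χ_{M3} = (x + 1)^2.

{M1, M2}: invariant factors x^2.

{M3}: invariant factors (x + 1)^2.

Matrices are similar if and only if their invariant-factor lists agree; the partition into similarity classes is {M1, M2}, {M3}.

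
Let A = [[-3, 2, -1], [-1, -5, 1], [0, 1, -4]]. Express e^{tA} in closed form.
A has Jordan form J = [[-4, 1, 0], [0, -4, 1], [0, 0, -4]] with A = PJP^{-1}, so e^{tA} = P e^{tJ} P^{-1}.

For a Jordan block J_k(λ), e^{tJ_k(λ)} = e^{λt} · (I + tN + t^2 N^2/2! + ... + t^{k-1} N^{k-1}/(k-1)!) where N is the nilpotent superdiagonal part.

Assembling the blocks and conjugating back gives the entries of e^{tA} as shown above.

e^{tA} = [[(-t^2/2 + t + 1)*e^{-4*t}, t*(4 - t)*e^{-4*t}/2, t*(t - 2)*e^{-4*t}/2], [-t*e^{-4*t}, (1 - t)*e^{-4*t}, t*e^{-4*t}], [-t^2*e^{-4*t}/2, t*(2 - t)*e^{-4*t}/2, (t^2 + 2)*e^{-4*t}/2]]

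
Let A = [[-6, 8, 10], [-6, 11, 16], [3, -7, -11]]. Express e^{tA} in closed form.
A has Jordan form J = [[-3, 1, 0], [0, -3, 0], [0, 0, 0]] with A = PJP^{-1}, so e^{tA} = P e^{tJ} P^{-1}.

For a Jordan block J_k(λ), e^{tJ_k(λ)} = e^{λt} · (I + tN + t^2 N^2/2! + ... + t^{k-1} N^{k-1}/(k-1)!) where N is the nilpotent superdiagonal part.

Assembling the blocks and conjugating back gives the entries of e^{tA} as shown above.

e^{tA} = [[-1 + 2*e^{-3*t}, 2*(t + e^{3*t} - 1)*e^{-3*t}, 2*(2*t + e^{3*t} - 1)*e^{-3*t}], [-2 + 2*e^{-3*t}, (2*t + 4*e^{3*t} - 3)*e^{-3*t}, 4*(t + e^{3*t} - 1)*e^{-3*t}], [1 - e^{-3*t}, (-t - 2*e^{3*t} + 2)*e^{-3*t}, (-2*t - 2*e^{3*t} + 3)*e^{-3*t}]]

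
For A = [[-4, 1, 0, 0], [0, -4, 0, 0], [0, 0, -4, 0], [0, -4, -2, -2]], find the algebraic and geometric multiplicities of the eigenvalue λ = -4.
algebraic multiplicity 3, geometric multiplicity 2

The characteristic polynomial is (x + 2)(x + 4)^3, so the factor x + 4 appears with exponent 3: the algebraic multiplicity is 3.

rank(A + 4I) = 2, so the eigenspace has dimension 4 - 2 = 2: the geometric multiplicity is 2.

Since 2 < 3, A is not diagonalizable.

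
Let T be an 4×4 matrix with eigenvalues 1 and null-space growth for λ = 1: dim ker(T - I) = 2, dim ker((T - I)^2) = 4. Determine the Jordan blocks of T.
Jordan blocks: (1, 2), (1, 2)

λ = 1: successive nullity increments [2, 2] count blocks of size ≥ k; block sizes are [2, 2].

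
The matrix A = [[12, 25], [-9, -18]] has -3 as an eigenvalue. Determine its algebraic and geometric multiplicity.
algebraic multiplicity 2, geometric multiplicity 1

The characteristic polynomial is (x + 3)^2, so the factor x + 3 appears with exponent 2: the algebraic multiplicity is 2.

rank(A + 3I) = 1, so the eigenspace has dimension 2 - 1 = 1: the geometric multiplicity is 1.

Since 1 < 2, A is not diagonalizable.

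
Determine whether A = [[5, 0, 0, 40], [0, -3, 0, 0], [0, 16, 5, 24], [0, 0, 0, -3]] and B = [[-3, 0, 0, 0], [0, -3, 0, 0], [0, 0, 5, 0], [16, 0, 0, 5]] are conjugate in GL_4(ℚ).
Two matrices over a field are similar if and only if they have the same invariant factors.

Both A and B have characteristic polynomial (x - 5)^2(x + 3)^2 and minimal polynomial (x - 5)(x + 3). Computing further, both have invariant factors (x - 5)(x + 3), (x - 5)(x + 3). Hence A and B are similar.

Yes.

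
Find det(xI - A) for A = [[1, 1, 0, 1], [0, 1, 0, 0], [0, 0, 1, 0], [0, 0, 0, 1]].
xI - A = [[x - 1, -1, 0, -1], [0, x - 1, 0, 0], [0, 0, x - 1, 0], [0, 0, 0, x - 1]].

Expanding det(xI - A) along the first row:
det(xI - A) = + (x - 1)·det([[x - 1, 0, 0], [0, x - 1, 0], [0, 0, x - 1]]) - (-1)·det([[0, 0, 0], [0, x - 1, 0], [0, 0, x - 1]]) + (0)·det([[0, x - 1, 0], [0, 0, 0], [0, 0, x - 1]]) - (-1)·det([[0, x - 1, 0], [0, 0, x - 1], [0, 0, 0]]).

Evaluating gives χ_A(x) = x^4 - 4x^3 + 6x^2 - 4x + 1 = (x - 1)^4.

χ_A(x) = (x - 1)^4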